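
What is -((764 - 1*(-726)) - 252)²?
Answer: -1532644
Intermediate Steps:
-((764 - 1*(-726)) - 252)² = -((764 + 726) - 252)² = -(1490 - 252)² = -1*1238² = -1*1532644 = -1532644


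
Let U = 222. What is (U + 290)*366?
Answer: 187392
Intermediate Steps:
(U + 290)*366 = (222 + 290)*366 = 512*366 = 187392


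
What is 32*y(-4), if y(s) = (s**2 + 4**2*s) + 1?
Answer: -1504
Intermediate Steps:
y(s) = 1 + s**2 + 16*s (y(s) = (s**2 + 16*s) + 1 = 1 + s**2 + 16*s)
32*y(-4) = 32*(1 + (-4)**2 + 16*(-4)) = 32*(1 + 16 - 64) = 32*(-47) = -1504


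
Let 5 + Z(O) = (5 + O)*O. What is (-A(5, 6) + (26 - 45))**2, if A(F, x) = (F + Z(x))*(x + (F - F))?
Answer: 172225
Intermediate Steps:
Z(O) = -5 + O*(5 + O) (Z(O) = -5 + (5 + O)*O = -5 + O*(5 + O))
A(F, x) = x*(-5 + F + x**2 + 5*x) (A(F, x) = (F + (-5 + x**2 + 5*x))*(x + (F - F)) = (-5 + F + x**2 + 5*x)*(x + 0) = (-5 + F + x**2 + 5*x)*x = x*(-5 + F + x**2 + 5*x))
(-A(5, 6) + (26 - 45))**2 = (-6*(-5 + 5 + 6**2 + 5*6) + (26 - 45))**2 = (-6*(-5 + 5 + 36 + 30) - 19)**2 = (-6*66 - 19)**2 = (-1*396 - 19)**2 = (-396 - 19)**2 = (-415)**2 = 172225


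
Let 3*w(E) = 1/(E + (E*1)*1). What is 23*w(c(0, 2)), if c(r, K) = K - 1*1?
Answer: 23/6 ≈ 3.8333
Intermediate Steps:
c(r, K) = -1 + K (c(r, K) = K - 1 = -1 + K)
w(E) = 1/(6*E) (w(E) = 1/(3*(E + (E*1)*1)) = 1/(3*(E + E*1)) = 1/(3*(E + E)) = 1/(3*((2*E))) = (1/(2*E))/3 = 1/(6*E))
23*w(c(0, 2)) = 23*(1/(6*(-1 + 2))) = 23*((⅙)/1) = 23*((⅙)*1) = 23*(⅙) = 23/6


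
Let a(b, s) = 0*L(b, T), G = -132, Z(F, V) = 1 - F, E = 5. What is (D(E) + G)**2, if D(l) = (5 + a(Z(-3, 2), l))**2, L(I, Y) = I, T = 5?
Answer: 11449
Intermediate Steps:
a(b, s) = 0 (a(b, s) = 0*b = 0)
D(l) = 25 (D(l) = (5 + 0)**2 = 5**2 = 25)
(D(E) + G)**2 = (25 - 132)**2 = (-107)**2 = 11449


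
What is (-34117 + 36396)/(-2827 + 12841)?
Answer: 2279/10014 ≈ 0.22758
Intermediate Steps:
(-34117 + 36396)/(-2827 + 12841) = 2279/10014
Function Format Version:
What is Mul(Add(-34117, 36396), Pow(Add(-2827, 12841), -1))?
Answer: Rational(2279, 10014) ≈ 0.22758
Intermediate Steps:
Mul(Add(-34117, 36396), Pow(Add(-2827, 12841), -1)) = Mul(2279, Pow(10014, -1)) = Mul(2279, Rational(1, 10014)) = Rational(2279, 10014)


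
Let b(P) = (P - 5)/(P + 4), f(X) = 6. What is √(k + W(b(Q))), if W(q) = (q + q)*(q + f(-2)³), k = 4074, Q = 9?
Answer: √711002/13 ≈ 64.862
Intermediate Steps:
b(P) = (-5 + P)/(4 + P)
W(q) = 2*q*(216 + q) (W(q) = (q + q)*(q + 6³) = (2*q)*(q + 216) = (2*q)*(216 + q) = 2*q*(216 + q))
√(k + W(b(Q))) = √(4074 + 2*((-5 + 9)/(4 + 9))*(216 + (-5 + 9)/(4 + 9))) = √(4074 + 2*(4/13)*(216 + 4/13)) = √(4074 + 2*(4/13)*(2812/13)) = √(4074 + 22496/169) = √(711002/169) = √711002/13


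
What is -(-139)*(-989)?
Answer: -137471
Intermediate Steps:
-(-139)*(-989) = -1*137471 = -137471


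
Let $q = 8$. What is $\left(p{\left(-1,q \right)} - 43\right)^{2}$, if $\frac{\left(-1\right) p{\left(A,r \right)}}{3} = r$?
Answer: $4489$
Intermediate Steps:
$p{\left(A,r \right)} = - 3 r$
$\left(p{\left(-1,q \right)} - 43\right)^{2} = \left(\left(-3\right) 8 - 43\right)^{2} = \left(-24 - 43\right)^{2} = \left(-67\right)^{2} = 4489$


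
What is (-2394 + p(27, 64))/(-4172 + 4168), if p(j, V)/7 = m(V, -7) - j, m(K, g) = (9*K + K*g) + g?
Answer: 434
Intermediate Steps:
m(K, g) = g + 9*K + K*g
p(j, V) = -49 - 7*j + 14*V (p(j, V) = 7*((-7 + 9*V + V*(-7)) - j) = 7*((-7 + 9*V - 7*V) - j) = 7*((-7 + 2*V) - j) = 7*(-7 - j + 2*V) = -49 - 7*j + 14*V)
(-2394 + p(27, 64))/(-4172 + 4168) = (-2394 + (-49 - 7*27 + 14*64))/(-4172 + 4168) = (-2394 + (-49 - 189 + 896))/(-4) = (-2394 + 658)*(-¼) = -1736*(-¼) = 434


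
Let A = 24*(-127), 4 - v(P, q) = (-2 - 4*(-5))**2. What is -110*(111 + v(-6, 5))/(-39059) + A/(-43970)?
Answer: -445909234/858712115 ≈ -0.51928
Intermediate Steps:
v(P, q) = -320 (v(P, q) = 4 - (-2 - 4*(-5))**2 = 4 - (-2 + 20)**2 = 4 - 1*18**2 = 4 - 1*324 = 4 - 324 = -320)
A = -3048
-110*(111 + v(-6, 5))/(-39059) + A/(-43970) = -110*(111 - 320)/(-39059) - 3048/(-43970) = -110*(-209)*(-1/39059) - 3048*(-1/43970) = 22990*(-1/39059) + 1524/21985 = -22990/39059 + 1524/21985 = -445909234/858712115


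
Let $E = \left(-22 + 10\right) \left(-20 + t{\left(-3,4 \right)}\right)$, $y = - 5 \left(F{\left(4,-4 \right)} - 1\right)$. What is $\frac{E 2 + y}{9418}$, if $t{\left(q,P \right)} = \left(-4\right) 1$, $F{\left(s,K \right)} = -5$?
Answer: $\frac{303}{4709} \approx 0.064345$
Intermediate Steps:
$t{\left(q,P \right)} = -4$
$y = 30$ ($y = - 5 \left(-5 - 1\right) = \left(-5\right) \left(-6\right) = 30$)
$E = 288$ ($E = \left(-22 + 10\right) \left(-20 - 4\right) = \left(-12\right) \left(-24\right) = 288$)
$\frac{E 2 + y}{9418} = \frac{288 \cdot 2 + 30}{9418} = \left(576 + 30\right) \frac{1}{9418} = 606 \cdot \frac{1}{9418} = \frac{303}{4709}$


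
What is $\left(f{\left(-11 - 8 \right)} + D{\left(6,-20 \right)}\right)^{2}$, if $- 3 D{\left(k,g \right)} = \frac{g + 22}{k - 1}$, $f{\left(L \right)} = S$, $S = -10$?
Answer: $\frac{23104}{225} \approx 102.68$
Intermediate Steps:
$f{\left(L \right)} = -10$
$D{\left(k,g \right)} = - \frac{22 + g}{3 \left(-1 + k\right)}$ ($D{\left(k,g \right)} = - \frac{\left(g + 22\right) \frac{1}{k - 1}}{3} = - \frac{\left(22 + g\right) \frac{1}{-1 + k}}{3} = - \frac{\frac{1}{-1 + k} \left(22 + g\right)}{3} = - \frac{22 + g}{3 \left(-1 + k\right)}$)
$\left(f{\left(-11 - 8 \right)} + D{\left(6,-20 \right)}\right)^{2} = \left(-10 + \frac{-22 - -20}{3 \left(-1 + 6\right)}\right)^{2} = \left(-10 + \frac{-22 + 20}{3 \cdot 5}\right)^{2} = \left(-10 + \frac{1}{3} \cdot \frac{1}{5} \left(-2\right)\right)^{2} = \left(-10 - \frac{2}{15}\right)^{2} = \left(- \frac{152}{15}\right)^{2} = \frac{23104}{225}$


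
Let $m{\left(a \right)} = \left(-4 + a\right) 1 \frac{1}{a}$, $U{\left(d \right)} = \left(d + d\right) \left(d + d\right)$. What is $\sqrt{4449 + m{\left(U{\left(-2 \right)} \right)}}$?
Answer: $\frac{\sqrt{17799}}{2} \approx 66.706$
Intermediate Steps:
$U{\left(d \right)} = 4 d^{2}$ ($U{\left(d \right)} = 2 d 2 d = 4 d^{2}$)
$m{\left(a \right)} = \frac{-4 + a}{a}$
$\sqrt{4449 + m{\left(U{\left(-2 \right)} \right)}} = \sqrt{4449 + \frac{-4 + 4 \left(-2\right)^{2}}{4 \left(-2\right)^{2}}} = \sqrt{4449 + \frac{-4 + 4 \cdot 4}{4 \cdot 4}} = \sqrt{4449 + \frac{-4 + 16}{16}} = \sqrt{4449 + \frac{1}{16} \cdot 12} = \sqrt{4449 + \frac{3}{4}} = \sqrt{\frac{17799}{4}} = \frac{\sqrt{17799}}{2}$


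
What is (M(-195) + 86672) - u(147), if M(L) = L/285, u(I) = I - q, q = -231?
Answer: 1639573/19 ≈ 86293.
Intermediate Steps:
u(I) = 231 + I (u(I) = I - 1*(-231) = I + 231 = 231 + I)
M(L) = L/285 (M(L) = L*(1/285) = L/285)
(M(-195) + 86672) - u(147) = ((1/285)*(-195) + 86672) - (231 + 147) = (-13/19 + 86672) - 1*378 = 1646755/19 - 378 = 1639573/19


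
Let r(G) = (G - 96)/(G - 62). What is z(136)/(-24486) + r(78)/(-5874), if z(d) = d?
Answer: -93493/17434032 ≈ -0.0053627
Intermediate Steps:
r(G) = (-96 + G)/(-62 + G)
z(136)/(-24486) + r(78)/(-5874) = 136/(-24486) + ((-96 + 78)/(-62 + 78))/(-5874) = 136*(-1/24486) + (-18/16)*(-1/5874) = -68/12243 + ((1/16)*(-18))*(-1/5874) = -68/12243 - 9/8*(-1/5874) = -68/12243 + 3/15664 = -93493/17434032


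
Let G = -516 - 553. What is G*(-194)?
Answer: 207386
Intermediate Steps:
G = -1069
G*(-194) = -1069*(-194) = 207386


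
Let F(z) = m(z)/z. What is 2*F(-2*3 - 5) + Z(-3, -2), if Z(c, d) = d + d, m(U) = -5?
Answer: -34/11 ≈ -3.0909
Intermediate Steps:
Z(c, d) = 2*d
F(z) = -5/z
2*F(-2*3 - 5) + Z(-3, -2) = 2*(-5/(-2*3 - 5)) + 2*(-2) = 2*(-5/(-6 - 5)) - 4 = 2*(-5/(-11)) - 4 = 2*(-5*(-1/11)) - 4 = 2*(5/11) - 4 = 10/11 - 4 = -34/11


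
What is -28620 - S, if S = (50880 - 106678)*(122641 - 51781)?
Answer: 3953817660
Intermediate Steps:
S = -3953846280 (S = -55798*70860 = -3953846280)
-28620 - S = -28620 - 1*(-3953846280) = -28620 + 3953846280 = 3953817660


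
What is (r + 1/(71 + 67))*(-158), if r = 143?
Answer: -1559065/69 ≈ -22595.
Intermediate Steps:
(r + 1/(71 + 67))*(-158) = (143 + 1/(71 + 67))*(-158) = (143 + 1/138)*(-158) = (19735/138)*(-158) = -1559065/69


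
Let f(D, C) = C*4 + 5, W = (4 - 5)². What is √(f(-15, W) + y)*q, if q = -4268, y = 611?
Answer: -8536*√155 ≈ -1.0627e+5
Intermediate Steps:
W = 1 (W = (-1)² = 1)
f(D, C) = 5 + 4*C (f(D, C) = 4*C + 5 = 5 + 4*C)
√(f(-15, W) + y)*q = √((5 + 4*1) + 611)*(-4268) = √((5 + 4) + 611)*(-4268) = √(9 + 611)*(-4268) = √620*(-4268) = (2*√155)*(-4268) = -8536*√155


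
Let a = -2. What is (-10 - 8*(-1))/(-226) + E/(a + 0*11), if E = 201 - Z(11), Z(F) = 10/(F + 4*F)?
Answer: -249595/2486 ≈ -100.40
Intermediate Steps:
Z(F) = 2/F (Z(F) = 10/((5*F)) = 10*(1/(5*F)) = 2/F)
E = 2209/11 (E = 201 - 2/11 = 2209/11 ≈ 200.82)
(-10 - 8*(-1))/(-226) + E/(a + 0*11) = (-10 - 8*(-1))/(-226) + 2209/(11*(-2 + 0*11)) = (-10 + 8)*(-1/226) + 2209/(11*(-2 + 0)) = -2*(-1/226) + (2209/11)/(-2) = 1/113 + (2209/11)*(-1/2) = 1/113 - 2209/22 = -249595/2486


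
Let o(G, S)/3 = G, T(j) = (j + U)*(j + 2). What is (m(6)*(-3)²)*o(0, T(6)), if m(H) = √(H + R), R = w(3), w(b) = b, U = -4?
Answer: 0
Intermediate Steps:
T(j) = (-4 + j)*(2 + j) (T(j) = (j - 4)*(j + 2) = (-4 + j)*(2 + j))
o(G, S) = 3*G
R = 3
m(H) = √(3 + H) (m(H) = √(H + 3) = √(3 + H))
(m(6)*(-3)²)*o(0, T(6)) = (√(3 + 6)*(-3)²)*(3*0) = (√9*9)*0 = (3*9)*0 = 27*0 = 0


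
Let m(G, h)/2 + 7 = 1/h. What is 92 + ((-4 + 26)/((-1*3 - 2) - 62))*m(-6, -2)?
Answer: 6494/67 ≈ 96.925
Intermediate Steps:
m(G, h) = -14 + 2/h
92 + ((-4 + 26)/((-1*3 - 2) - 62))*m(-6, -2) = 92 + ((-4 + 26)/((-1*3 - 2) - 62))*(-14 + 2/(-2)) = 92 + (22/((-3 - 2) - 62))*(-14 + 2*(-½)) = 92 + (22/(-5 - 62))*(-14 - 1) = 92 + (22/(-67))*(-15) = 92 + (22*(-1/67))*(-15) = 92 - 22/67*(-15) = 92 + 330/67 = 6494/67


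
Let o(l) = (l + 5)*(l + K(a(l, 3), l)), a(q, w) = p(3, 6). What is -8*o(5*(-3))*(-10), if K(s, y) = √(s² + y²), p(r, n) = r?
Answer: 12000 - 2400*√26 ≈ -237.65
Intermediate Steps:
a(q, w) = 3
o(l) = (5 + l)*(l + √(9 + l²)) (o(l) = (l + 5)*(l + √(3² + l²)) = (5 + l)*(l + √(9 + l²)))
-8*o(5*(-3))*(-10) = -8*((5*(-3))² + 5*(5*(-3)) + 5*√(9 + (5*(-3))²) + (5*(-3))*√(9 + (5*(-3))²))*(-10) = -8*((-15)² + 5*(-15) + 5*√(9 + (-15)²) - 15*√(9 + (-15)²))*(-10) = -8*(225 - 75 + 5*√(9 + 225) - 15*√(9 + 225))*(-10) = -8*(225 - 75 + 5*√234 - 45*√26)*(-10) = -8*(225 - 75 + 5*(3*√26) - 45*√26)*(-10) = -8*(225 - 75 + 15*√26 - 45*√26)*(-10) = -8*(150 - 30*√26)*(-10) = (-1200 + 240*√26)*(-10) = 12000 - 2400*√26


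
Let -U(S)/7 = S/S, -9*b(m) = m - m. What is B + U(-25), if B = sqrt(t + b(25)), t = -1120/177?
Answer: -7 + 4*I*sqrt(12390)/177 ≈ -7.0 + 2.5155*I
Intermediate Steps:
t = -1120/177 (t = -1120*1/177 = -1120/177 ≈ -6.3277)
b(m) = 0 (b(m) = -(m - m)/9 = -1/9*0 = 0)
U(S) = -7 (U(S) = -7*S/S = -7*1 = -7)
B = 4*I*sqrt(12390)/177 (B = sqrt(-1120/177 + 0) = sqrt(-1120/177) = 4*I*sqrt(12390)/177 ≈ 2.5155*I)
B + U(-25) = 4*I*sqrt(12390)/177 - 7 = -7 + 4*I*sqrt(12390)/177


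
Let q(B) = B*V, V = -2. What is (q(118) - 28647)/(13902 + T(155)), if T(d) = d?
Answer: -28883/14057 ≈ -2.0547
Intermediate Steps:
q(B) = -2*B (q(B) = B*(-2) = -2*B)
(q(118) - 28647)/(13902 + T(155)) = (-2*118 - 28647)/(13902 + 155) = (-236 - 28647)/14057 = -28883*1/14057 = -28883/14057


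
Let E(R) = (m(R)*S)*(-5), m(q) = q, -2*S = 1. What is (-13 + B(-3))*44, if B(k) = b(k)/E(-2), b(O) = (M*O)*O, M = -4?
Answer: -1276/5 ≈ -255.20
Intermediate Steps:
S = -½ (S = -½*1 = -½ ≈ -0.50000)
b(O) = -4*O² (b(O) = (-4*O)*O = -4*O²)
E(R) = 5*R/2 (E(R) = (R*(-½))*(-5) = -R/2*(-5) = 5*R/2)
B(k) = 4*k²/5 (B(k) = (-4*k²)/(((5/2)*(-2))) = -4*k²/(-5) = -4*k²*(-⅕) = 4*k²/5)
(-13 + B(-3))*44 = (-13 + (⅘)*(-3)²)*44 = (-13 + (⅘)*9)*44 = (-13 + 36/5)*44 = -29/5*44 = -1276/5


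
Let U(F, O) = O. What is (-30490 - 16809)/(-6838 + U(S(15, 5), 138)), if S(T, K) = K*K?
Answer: 47299/6700 ≈ 7.0596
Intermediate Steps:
S(T, K) = K²
(-30490 - 16809)/(-6838 + U(S(15, 5), 138)) = (-30490 - 16809)/(-6838 + 138) = -47299/(-6700) = -47299*(-1/6700) = 47299/6700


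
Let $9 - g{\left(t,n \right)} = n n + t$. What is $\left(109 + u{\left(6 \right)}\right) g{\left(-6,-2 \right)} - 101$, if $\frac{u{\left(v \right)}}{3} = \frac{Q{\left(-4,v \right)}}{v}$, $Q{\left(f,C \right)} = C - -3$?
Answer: $\frac{2295}{2} \approx 1147.5$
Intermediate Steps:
$Q{\left(f,C \right)} = 3 + C$ ($Q{\left(f,C \right)} = C + 3 = 3 + C$)
$g{\left(t,n \right)} = 9 - t - n^{2}$ ($g{\left(t,n \right)} = 9 - \left(n n + t\right) = 9 - \left(n^{2} + t\right) = 9 - \left(t + n^{2}\right) = 9 - t - n^{2}$)
$u{\left(v \right)} = \frac{3 \left(3 + v\right)}{v}$ ($u{\left(v \right)} = 3 \frac{3 + v}{v} = \frac{3 \left(3 + v\right)}{v}$)
$\left(109 + u{\left(6 \right)}\right) g{\left(-6,-2 \right)} - 101 = \left(109 + \left(3 + \frac{9}{6}\right)\right) \left(9 - -6 - \left(-2\right)^{2}\right) - 101 = \left(109 + \left(3 + 9 \cdot \frac{1}{6}\right)\right) \left(9 + 6 - 4\right) - 101 = \left(109 + \left(3 + \frac{3}{2}\right)\right) \left(9 + 6 - 4\right) - 101 = \left(109 + \frac{9}{2}\right) 11 - 101 = \frac{227}{2} \cdot 11 - 101 = \frac{2497}{2} - 101 = \frac{2295}{2}$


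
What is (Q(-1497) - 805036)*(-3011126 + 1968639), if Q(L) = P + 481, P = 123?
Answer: 838609902384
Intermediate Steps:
Q(L) = 604 (Q(L) = 123 + 481 = 604)
(Q(-1497) - 805036)*(-3011126 + 1968639) = (604 - 805036)*(-3011126 + 1968639) = -804432*(-1042487) = 838609902384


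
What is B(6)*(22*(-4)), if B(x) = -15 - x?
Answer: 1848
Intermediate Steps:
B(6)*(22*(-4)) = (-15 - 1*6)*(22*(-4)) = (-15 - 6)*(-88) = -21*(-88) = 1848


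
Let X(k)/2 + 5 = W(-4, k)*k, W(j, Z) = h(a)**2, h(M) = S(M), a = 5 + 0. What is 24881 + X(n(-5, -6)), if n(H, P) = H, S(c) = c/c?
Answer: 24861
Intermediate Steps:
a = 5
S(c) = 1
h(M) = 1
W(j, Z) = 1 (W(j, Z) = 1**2 = 1)
X(k) = -10 + 2*k (X(k) = -10 + 2*(1*k) = -10 + 2*k)
24881 + X(n(-5, -6)) = 24881 + (-10 + 2*(-5)) = 24881 + (-10 - 10) = 24881 - 20 = 24861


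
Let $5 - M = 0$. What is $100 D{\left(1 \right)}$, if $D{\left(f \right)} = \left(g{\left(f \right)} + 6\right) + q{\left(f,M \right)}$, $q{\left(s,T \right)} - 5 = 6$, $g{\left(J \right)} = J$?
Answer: $1800$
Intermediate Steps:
$M = 5$ ($M = 5 - 0 = 5 + 0 = 5$)
$q{\left(s,T \right)} = 11$ ($q{\left(s,T \right)} = 5 + 6 = 11$)
$D{\left(f \right)} = 17 + f$ ($D{\left(f \right)} = \left(f + 6\right) + 11 = \left(6 + f\right) + 11 = 17 + f$)
$100 D{\left(1 \right)} = 100 \left(17 + 1\right) = 100 \cdot 18 = 1800$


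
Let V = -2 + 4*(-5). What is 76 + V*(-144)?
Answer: 3244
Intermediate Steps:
V = -22 (V = -2 - 20 = -22)
76 + V*(-144) = 76 - 22*(-144) = 76 + 3168 = 3244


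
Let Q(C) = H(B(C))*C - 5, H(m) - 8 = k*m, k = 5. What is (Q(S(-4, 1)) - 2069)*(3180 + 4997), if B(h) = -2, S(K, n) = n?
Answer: -16975452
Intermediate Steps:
H(m) = 8 + 5*m
Q(C) = -5 - 2*C (Q(C) = (8 + 5*(-2))*C - 5 = (8 - 10)*C - 5 = -2*C - 5 = -5 - 2*C)
(Q(S(-4, 1)) - 2069)*(3180 + 4997) = ((-5 - 2*1) - 2069)*(3180 + 4997) = ((-5 - 2) - 2069)*8177 = (-7 - 2069)*8177 = -2076*8177 = -16975452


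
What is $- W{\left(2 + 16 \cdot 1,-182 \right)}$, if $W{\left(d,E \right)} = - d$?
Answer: $18$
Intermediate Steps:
$- W{\left(2 + 16 \cdot 1,-182 \right)} = - \left(-1\right) \left(2 + 16 \cdot 1\right) = - \left(-1\right) \left(2 + 16\right) = - \left(-1\right) 18 = \left(-1\right) \left(-18\right) = 18$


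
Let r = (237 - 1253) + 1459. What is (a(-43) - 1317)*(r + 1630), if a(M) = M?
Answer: -2819280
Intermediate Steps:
r = 443 (r = -1016 + 1459 = 443)
(a(-43) - 1317)*(r + 1630) = (-43 - 1317)*(443 + 1630) = -1360*2073 = -2819280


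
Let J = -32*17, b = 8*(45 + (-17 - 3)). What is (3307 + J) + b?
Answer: 2963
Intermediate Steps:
b = 200 (b = 8*(45 - 20) = 8*25 = 200)
J = -544
(3307 + J) + b = (3307 - 544) + 200 = 2763 + 200 = 2963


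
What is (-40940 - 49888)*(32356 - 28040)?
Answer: -392013648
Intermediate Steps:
(-40940 - 49888)*(32356 - 28040) = -90828*4316 = -392013648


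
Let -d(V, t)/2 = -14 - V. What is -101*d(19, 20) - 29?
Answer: -6695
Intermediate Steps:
d(V, t) = 28 + 2*V (d(V, t) = -2*(-14 - V) = 28 + 2*V)
-101*d(19, 20) - 29 = -101*(28 + 2*19) - 29 = -101*(28 + 38) - 29 = -101*66 - 29 = -6666 - 29 = -6695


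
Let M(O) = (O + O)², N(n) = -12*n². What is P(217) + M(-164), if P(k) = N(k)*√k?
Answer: 107584 - 565068*√217 ≈ -8.2164e+6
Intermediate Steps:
M(O) = 4*O² (M(O) = (2*O)² = 4*O²)
P(k) = -12*k^(5/2) (P(k) = (-12*k²)*√k = -12*k^(5/2))
P(217) + M(-164) = -565068*√217 + 4*(-164)² = -565068*√217 + 4*26896 = -565068*√217 + 107584 = 107584 - 565068*√217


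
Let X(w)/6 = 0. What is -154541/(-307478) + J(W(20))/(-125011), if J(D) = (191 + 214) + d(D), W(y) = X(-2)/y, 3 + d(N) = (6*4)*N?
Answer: 19195718795/38438132258 ≈ 0.49939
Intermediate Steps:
X(w) = 0 (X(w) = 6*0 = 0)
d(N) = -3 + 24*N (d(N) = -3 + (6*4)*N = -3 + 24*N)
W(y) = 0 (W(y) = 0/y = 0)
J(D) = 402 + 24*D (J(D) = (191 + 214) + (-3 + 24*D) = 405 + (-3 + 24*D) = 402 + 24*D)
-154541/(-307478) + J(W(20))/(-125011) = -154541/(-307478) + (402 + 24*0)/(-125011) = -154541*(-1/307478) + (402 + 0)*(-1/125011) = 154541/307478 + 402*(-1/125011) = 154541/307478 - 402/125011 = 19195718795/38438132258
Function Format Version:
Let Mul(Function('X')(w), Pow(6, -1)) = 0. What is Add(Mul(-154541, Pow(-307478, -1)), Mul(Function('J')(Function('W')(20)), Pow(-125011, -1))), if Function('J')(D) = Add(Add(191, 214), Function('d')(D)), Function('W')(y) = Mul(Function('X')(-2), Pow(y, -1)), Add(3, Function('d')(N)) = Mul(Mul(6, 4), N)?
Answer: Rational(19195718795, 38438132258) ≈ 0.49939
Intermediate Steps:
Function('X')(w) = 0 (Function('X')(w) = Mul(6, 0) = 0)
Function('d')(N) = Add(-3, Mul(24, N)) (Function('d')(N) = Add(-3, Mul(Mul(6, 4), N)) = Add(-3, Mul(24, N)))
Function('W')(y) = 0 (Function('W')(y) = Mul(0, Pow(y, -1)) = 0)
Function('J')(D) = Add(402, Mul(24, D)) (Function('J')(D) = Add(Add(191, 214), Add(-3, Mul(24, D))) = Add(405, Add(-3, Mul(24, D))) = Add(402, Mul(24, D)))
Add(Mul(-154541, Pow(-307478, -1)), Mul(Function('J')(Function('W')(20)), Pow(-125011, -1))) = Add(Mul(-154541, Pow(-307478, -1)), Mul(Add(402, Mul(24, 0)), Pow(-125011, -1))) = Add(Mul(-154541, Rational(-1, 307478)), Mul(Add(402, 0), Rational(-1, 125011))) = Add(Rational(154541, 307478), Mul(402, Rational(-1, 125011))) = Add(Rational(154541, 307478), Rational(-402, 125011)) = Rational(19195718795, 38438132258)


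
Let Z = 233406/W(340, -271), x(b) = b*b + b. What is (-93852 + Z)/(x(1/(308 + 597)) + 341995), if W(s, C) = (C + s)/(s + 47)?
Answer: 22892385951450/6442356482963 ≈ 3.5534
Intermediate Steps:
W(s, C) = (C + s)/(47 + s)
x(b) = b + b² (x(b) = b² + b = b + b²)
Z = 30109374/23 (Z = 233406/(((-271 + 340)/(47 + 340))) = 233406/((69/387)) = 233406/(((1/387)*69)) = 233406/(23/129) = 233406*(129/23) = 30109374/23 ≈ 1.3091e+6)
(-93852 + Z)/(x(1/(308 + 597)) + 341995) = (-93852 + 30109374/23)/((1 + 1/(308 + 597))/(308 + 597) + 341995) = 27950778/(23*((1 + 1/905)/905 + 341995)) = 27950778/(23*((1/905)*(906/905) + 341995)) = 27950778/(23*(906/819025 + 341995)) = 27950778/(23*(280102455781/819025)) = (27950778/23)*(819025/280102455781) = 22892385951450/6442356482963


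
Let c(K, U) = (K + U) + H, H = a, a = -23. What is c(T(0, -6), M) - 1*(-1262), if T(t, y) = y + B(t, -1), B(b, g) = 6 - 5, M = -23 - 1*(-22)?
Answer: 1233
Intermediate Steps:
M = -1 (M = -23 + 22 = -1)
B(b, g) = 1
H = -23
T(t, y) = 1 + y (T(t, y) = y + 1 = 1 + y)
c(K, U) = -23 + K + U (c(K, U) = (K + U) - 23 = -23 + K + U)
c(T(0, -6), M) - 1*(-1262) = (-23 + (1 - 6) - 1) - 1*(-1262) = (-23 - 5 - 1) + 1262 = -29 + 1262 = 1233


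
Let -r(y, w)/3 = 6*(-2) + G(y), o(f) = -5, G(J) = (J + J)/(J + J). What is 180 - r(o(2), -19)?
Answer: 147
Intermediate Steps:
G(J) = 1 (G(J) = (2*J)/((2*J)) = (2*J)*(1/(2*J)) = 1)
r(y, w) = 33 (r(y, w) = -3*(6*(-2) + 1) = -3*(-12 + 1) = -3*(-11) = 33)
180 - r(o(2), -19) = 180 - 1*33 = 180 - 33 = 147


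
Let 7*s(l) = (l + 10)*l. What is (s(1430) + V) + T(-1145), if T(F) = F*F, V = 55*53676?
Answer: 31901635/7 ≈ 4.5574e+6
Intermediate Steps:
V = 2952180
T(F) = F²
s(l) = l*(10 + l)/7 (s(l) = ((l + 10)*l)/7 = ((10 + l)*l)/7 = (l*(10 + l))/7 = l*(10 + l)/7)
(s(1430) + V) + T(-1145) = ((⅐)*1430*(10 + 1430) + 2952180) + (-1145)² = ((⅐)*1430*1440 + 2952180) + 1311025 = (2059200/7 + 2952180) + 1311025 = 22724460/7 + 1311025 = 31901635/7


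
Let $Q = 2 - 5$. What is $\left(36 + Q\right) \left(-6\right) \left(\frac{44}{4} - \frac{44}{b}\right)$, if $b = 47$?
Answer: $- \frac{93654}{47} \approx -1992.6$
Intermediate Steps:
$Q = -3$ ($Q = 2 - 5 = -3$)
$\left(36 + Q\right) \left(-6\right) \left(\frac{44}{4} - \frac{44}{b}\right) = \left(36 - 3\right) \left(-6\right) \left(\frac{44}{4} - \frac{44}{47}\right) = 33 \left(-6\right) \left(44 \cdot \frac{1}{4} - \frac{44}{47}\right) = - 198 \left(11 - \frac{44}{47}\right) = \left(-198\right) \frac{473}{47} = - \frac{93654}{47}$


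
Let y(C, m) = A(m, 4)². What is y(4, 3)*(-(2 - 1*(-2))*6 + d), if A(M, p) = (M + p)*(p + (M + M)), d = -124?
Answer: -725200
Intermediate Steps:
A(M, p) = (M + p)*(p + 2*M)
y(C, m) = (16 + 2*m² + 12*m)² (y(C, m) = (4² + 2*m² + 3*m*4)² = (16 + 2*m² + 12*m)²)
y(4, 3)*(-(2 - 1*(-2))*6 + d) = (4*(8 + 3² + 6*3)²)*(-(2 - 1*(-2))*6 - 124) = (4*(8 + 9 + 18)²)*(-(2 + 2)*6 - 124) = (4*35²)*(-1*4*6 - 124) = (4*1225)*(-4*6 - 124) = 4900*(-24 - 124) = 4900*(-148) = -725200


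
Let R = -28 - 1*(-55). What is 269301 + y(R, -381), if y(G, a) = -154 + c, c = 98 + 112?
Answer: 269357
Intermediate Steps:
c = 210
R = 27 (R = -28 + 55 = 27)
y(G, a) = 56 (y(G, a) = -154 + 210 = 56)
269301 + y(R, -381) = 269301 + 56 = 269357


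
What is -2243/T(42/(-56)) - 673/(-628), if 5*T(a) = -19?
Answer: 7055807/11932 ≈ 591.33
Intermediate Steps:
T(a) = -19/5 (T(a) = (1/5)*(-19) = -19/5)
-2243/T(42/(-56)) - 673/(-628) = -2243/(-19/5) - 673/(-628) = -2243*(-5/19) - 673*(-1/628) = 11215/19 + 673/628 = 7055807/11932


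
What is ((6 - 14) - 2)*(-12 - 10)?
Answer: 220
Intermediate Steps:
((6 - 14) - 2)*(-12 - 10) = (-8 - 2)*(-22) = -10*(-22) = 220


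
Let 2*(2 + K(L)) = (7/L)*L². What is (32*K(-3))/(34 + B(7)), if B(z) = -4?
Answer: -40/3 ≈ -13.333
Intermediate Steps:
K(L) = -2 + 7*L/2 (K(L) = -2 + ((7/L)*L²)/2 = -2 + (7*L)/2 = -2 + 7*L/2)
(32*K(-3))/(34 + B(7)) = (32*(-2 + (7/2)*(-3)))/(34 - 4) = (32*(-2 - 21/2))/30 = (32*(-25/2))*(1/30) = -400*1/30 = -40/3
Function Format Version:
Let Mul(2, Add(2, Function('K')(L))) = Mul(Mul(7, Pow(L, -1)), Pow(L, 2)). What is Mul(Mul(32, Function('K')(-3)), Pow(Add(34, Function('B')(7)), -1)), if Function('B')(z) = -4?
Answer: Rational(-40, 3) ≈ -13.333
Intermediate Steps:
Function('K')(L) = Add(-2, Mul(Rational(7, 2), L)) (Function('K')(L) = Add(-2, Mul(Rational(1, 2), Mul(Mul(7, Pow(L, -1)), Pow(L, 2)))) = Add(-2, Mul(Rational(1, 2), Mul(7, L))) = Add(-2, Mul(Rational(7, 2), L)))
Mul(Mul(32, Function('K')(-3)), Pow(Add(34, Function('B')(7)), -1)) = Mul(Mul(32, Add(-2, Mul(Rational(7, 2), -3))), Pow(Add(34, -4), -1)) = Mul(Mul(32, Add(-2, Rational(-21, 2))), Pow(30, -1)) = Mul(Mul(32, Rational(-25, 2)), Rational(1, 30)) = Mul(-400, Rational(1, 30)) = Rational(-40, 3)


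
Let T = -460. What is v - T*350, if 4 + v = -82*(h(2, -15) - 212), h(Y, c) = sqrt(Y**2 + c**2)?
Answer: 178380 - 82*sqrt(229) ≈ 1.7714e+5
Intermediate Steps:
v = 17380 - 82*sqrt(229) (v = -4 - 82*(sqrt(2**2 + (-15)**2) - 212) = -4 - 82*(sqrt(4 + 225) - 212) = -4 - 82*(sqrt(229) - 212) = -4 - 82*(-212 + sqrt(229)) = -4 + (17384 - 82*sqrt(229)) = 17380 - 82*sqrt(229) ≈ 16139.)
v - T*350 = (17380 - 82*sqrt(229)) - (-460)*350 = (17380 - 82*sqrt(229)) - 1*(-161000) = (17380 - 82*sqrt(229)) + 161000 = 178380 - 82*sqrt(229)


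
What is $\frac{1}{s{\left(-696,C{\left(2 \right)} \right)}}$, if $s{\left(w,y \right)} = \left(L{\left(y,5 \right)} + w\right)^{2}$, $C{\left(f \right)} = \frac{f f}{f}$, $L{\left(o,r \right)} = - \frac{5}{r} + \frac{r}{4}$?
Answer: $\frac{16}{7745089} \approx 2.0658 \cdot 10^{-6}$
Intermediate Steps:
$L{\left(o,r \right)} = - \frac{5}{r} + \frac{r}{4}$ ($L{\left(o,r \right)} = - \frac{5}{r} + r \frac{1}{4} = - \frac{5}{r} + \frac{r}{4}$)
$C{\left(f \right)} = f$ ($C{\left(f \right)} = \frac{f^{2}}{f} = f$)
$s{\left(w,y \right)} = \left(\frac{1}{4} + w\right)^{2}$ ($s{\left(w,y \right)} = \left(\left(- \frac{5}{5} + \frac{1}{4} \cdot 5\right) + w\right)^{2} = \left(\left(\left(-5\right) \frac{1}{5} + \frac{5}{4}\right) + w\right)^{2} = \left(\left(-1 + \frac{5}{4}\right) + w\right)^{2} = \left(\frac{1}{4} + w\right)^{2}$)
$\frac{1}{s{\left(-696,C{\left(2 \right)} \right)}} = \frac{1}{\frac{1}{16} \left(1 + 4 \left(-696\right)\right)^{2}} = \frac{1}{\frac{1}{16} \left(1 - 2784\right)^{2}} = \frac{1}{\frac{1}{16} \left(-2783\right)^{2}} = \frac{1}{\frac{1}{16} \cdot 7745089} = \frac{1}{\frac{7745089}{16}} = \frac{16}{7745089}$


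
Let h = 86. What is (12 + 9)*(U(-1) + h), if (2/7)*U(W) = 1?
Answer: 3759/2 ≈ 1879.5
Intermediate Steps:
U(W) = 7/2 (U(W) = (7/2)*1 = 7/2)
(12 + 9)*(U(-1) + h) = (12 + 9)*(7/2 + 86) = 21*(179/2) = 3759/2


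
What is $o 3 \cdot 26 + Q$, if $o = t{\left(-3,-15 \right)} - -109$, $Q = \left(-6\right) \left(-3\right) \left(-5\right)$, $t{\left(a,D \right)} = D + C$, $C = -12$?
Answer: $6306$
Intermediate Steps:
$t{\left(a,D \right)} = -12 + D$ ($t{\left(a,D \right)} = D - 12 = -12 + D$)
$Q = -90$ ($Q = 18 \left(-5\right) = -90$)
$o = 82$ ($o = \left(-12 - 15\right) - -109 = -27 + 109 = 82$)
$o 3 \cdot 26 + Q = 82 \cdot 3 \cdot 26 - 90 = 82 \cdot 78 - 90 = 6396 - 90 = 6306$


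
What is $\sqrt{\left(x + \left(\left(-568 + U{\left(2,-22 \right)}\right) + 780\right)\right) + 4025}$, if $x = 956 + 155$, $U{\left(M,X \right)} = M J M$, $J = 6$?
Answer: $2 \sqrt{1343} \approx 73.294$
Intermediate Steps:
$U{\left(M,X \right)} = 6 M^{2}$ ($U{\left(M,X \right)} = M 6 M = 6 M M = 6 M^{2}$)
$x = 1111$
$\sqrt{\left(x + \left(\left(-568 + U{\left(2,-22 \right)}\right) + 780\right)\right) + 4025} = \sqrt{\left(1111 + \left(\left(-568 + 6 \cdot 2^{2}\right) + 780\right)\right) + 4025} = \sqrt{\left(1111 + \left(\left(-568 + 6 \cdot 4\right) + 780\right)\right) + 4025} = \sqrt{\left(1111 + \left(\left(-568 + 24\right) + 780\right)\right) + 4025} = \sqrt{\left(1111 + \left(-544 + 780\right)\right) + 4025} = \sqrt{\left(1111 + 236\right) + 4025} = \sqrt{1347 + 4025} = \sqrt{5372} = 2 \sqrt{1343}$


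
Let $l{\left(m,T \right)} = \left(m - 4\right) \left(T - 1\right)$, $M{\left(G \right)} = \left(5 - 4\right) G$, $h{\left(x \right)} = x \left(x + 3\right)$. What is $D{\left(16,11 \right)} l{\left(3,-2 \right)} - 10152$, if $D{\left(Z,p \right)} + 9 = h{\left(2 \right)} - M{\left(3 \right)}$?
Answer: $-10158$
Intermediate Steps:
$h{\left(x \right)} = x \left(3 + x\right)$
$M{\left(G \right)} = G$ ($M{\left(G \right)} = 1 G = G$)
$D{\left(Z,p \right)} = -2$ ($D{\left(Z,p \right)} = -9 + \left(2 \left(3 + 2\right) - 3\right) = -9 + \left(2 \cdot 5 - 3\right) = -9 + \left(10 - 3\right) = -9 + 7 = -2$)
$l{\left(m,T \right)} = \left(-1 + T\right) \left(-4 + m\right)$ ($l{\left(m,T \right)} = \left(-4 + m\right) \left(-1 + T\right) = \left(-1 + T\right) \left(-4 + m\right)$)
$D{\left(16,11 \right)} l{\left(3,-2 \right)} - 10152 = - 2 \left(4 - 3 - -8 - 6\right) - 10152 = - 2 \left(4 - 3 + 8 - 6\right) - 10152 = \left(-2\right) 3 - 10152 = -6 - 10152 = -10158$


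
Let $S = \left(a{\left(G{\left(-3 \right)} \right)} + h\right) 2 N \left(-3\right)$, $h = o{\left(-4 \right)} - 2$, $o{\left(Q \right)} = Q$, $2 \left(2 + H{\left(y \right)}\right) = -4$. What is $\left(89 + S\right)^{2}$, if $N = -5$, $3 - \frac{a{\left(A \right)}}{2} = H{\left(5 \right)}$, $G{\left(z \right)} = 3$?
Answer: $108241$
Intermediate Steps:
$H{\left(y \right)} = -4$ ($H{\left(y \right)} = -2 + \frac{1}{2} \left(-4\right) = -2 - 2 = -4$)
$a{\left(A \right)} = 14$ ($a{\left(A \right)} = 6 - -8 = 6 + 8 = 14$)
$h = -6$ ($h = -4 - 2 = -6$)
$S = 240$ ($S = \left(14 - 6\right) 2 \left(-5\right) \left(-3\right) = 8 \left(\left(-10\right) \left(-3\right)\right) = 8 \cdot 30 = 240$)
$\left(89 + S\right)^{2} = \left(89 + 240\right)^{2} = 329^{2} = 108241$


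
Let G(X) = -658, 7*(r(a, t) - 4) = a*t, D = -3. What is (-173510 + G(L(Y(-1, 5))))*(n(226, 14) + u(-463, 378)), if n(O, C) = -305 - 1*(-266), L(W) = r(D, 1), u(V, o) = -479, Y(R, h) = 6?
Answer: 90219024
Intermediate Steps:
r(a, t) = 4 + a*t/7 (r(a, t) = 4 + (a*t)/7 = 4 + a*t/7)
L(W) = 25/7 (L(W) = 4 + (⅐)*(-3)*1 = 4 - 3/7 = 25/7)
n(O, C) = -39 (n(O, C) = -305 + 266 = -39)
(-173510 + G(L(Y(-1, 5))))*(n(226, 14) + u(-463, 378)) = (-173510 - 658)*(-39 - 479) = -174168*(-518) = 90219024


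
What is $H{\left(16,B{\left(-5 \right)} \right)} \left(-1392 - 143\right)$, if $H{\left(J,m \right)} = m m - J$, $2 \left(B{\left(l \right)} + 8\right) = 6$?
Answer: $-13815$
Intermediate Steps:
$B{\left(l \right)} = -5$ ($B{\left(l \right)} = -8 + \frac{1}{2} \cdot 6 = -8 + 3 = -5$)
$H{\left(J,m \right)} = m^{2} - J$
$H{\left(16,B{\left(-5 \right)} \right)} \left(-1392 - 143\right) = \left(\left(-5\right)^{2} - 16\right) \left(-1392 - 143\right) = \left(25 - 16\right) \left(-1535\right) = 9 \left(-1535\right) = -13815$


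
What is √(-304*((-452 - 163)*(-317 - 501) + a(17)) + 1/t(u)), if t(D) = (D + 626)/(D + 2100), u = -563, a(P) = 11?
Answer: 5*I*√2697801617/21 ≈ 12367.0*I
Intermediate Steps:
t(D) = (626 + D)/(2100 + D)
√(-304*((-452 - 163)*(-317 - 501) + a(17)) + 1/t(u)) = √(-304*((-452 - 163)*(-317 - 501) + 11) + 1/((626 - 563)/(2100 - 563))) = √(-304*(-615*(-818) + 11) + 1/(63/1537)) = √(-304*(503070 + 11) + 1/((1/1537)*63)) = √(-304*503081 + 1/(63/1537)) = √(-152936624 + 1537/63) = √(-9635005775/63) = 5*I*√2697801617/21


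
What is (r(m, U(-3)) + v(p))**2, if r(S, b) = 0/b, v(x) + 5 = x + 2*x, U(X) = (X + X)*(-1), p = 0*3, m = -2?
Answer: 25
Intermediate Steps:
p = 0
U(X) = -2*X (U(X) = (2*X)*(-1) = -2*X)
v(x) = -5 + 3*x (v(x) = -5 + (x + 2*x) = -5 + 3*x)
r(S, b) = 0
(r(m, U(-3)) + v(p))**2 = (0 + (-5 + 3*0))**2 = (0 + (-5 + 0))**2 = (0 - 5)**2 = (-5)**2 = 25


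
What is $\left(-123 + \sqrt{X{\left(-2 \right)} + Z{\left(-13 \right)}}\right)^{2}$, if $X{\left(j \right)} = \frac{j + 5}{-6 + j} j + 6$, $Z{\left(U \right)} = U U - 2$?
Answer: $\frac{\left(246 - \sqrt{695}\right)^{2}}{4} \approx 12060.0$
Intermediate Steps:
$Z{\left(U \right)} = -2 + U^{2}$ ($Z{\left(U \right)} = U^{2} - 2 = -2 + U^{2}$)
$X{\left(j \right)} = 6 + \frac{j \left(5 + j\right)}{-6 + j}$ ($X{\left(j \right)} = \frac{5 + j}{-6 + j} j + 6 = \frac{j \left(5 + j\right)}{-6 + j} + 6 = 6 + \frac{j \left(5 + j\right)}{-6 + j}$)
$\left(-123 + \sqrt{X{\left(-2 \right)} + Z{\left(-13 \right)}}\right)^{2} = \left(-123 + \sqrt{\frac{-36 + \left(-2\right)^{2} + 11 \left(-2\right)}{-6 - 2} - \left(2 - \left(-13\right)^{2}\right)}\right)^{2} = \left(-123 + \sqrt{\frac{-36 + 4 - 22}{-8} + \left(-2 + 169\right)}\right)^{2} = \left(-123 + \sqrt{\left(- \frac{1}{8}\right) \left(-54\right) + 167}\right)^{2} = \left(-123 + \sqrt{\frac{27}{4} + 167}\right)^{2} = \left(-123 + \sqrt{\frac{695}{4}}\right)^{2} = \left(-123 + \frac{\sqrt{695}}{2}\right)^{2}$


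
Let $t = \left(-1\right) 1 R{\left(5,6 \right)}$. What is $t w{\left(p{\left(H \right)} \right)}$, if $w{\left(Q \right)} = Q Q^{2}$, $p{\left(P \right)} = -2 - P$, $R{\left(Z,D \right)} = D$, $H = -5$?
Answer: $-162$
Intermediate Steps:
$w{\left(Q \right)} = Q^{3}$
$t = -6$ ($t = \left(-1\right) 1 \cdot 6 = \left(-1\right) 6 = -6$)
$t w{\left(p{\left(H \right)} \right)} = - 6 \left(-2 - -5\right)^{3} = - 6 \left(-2 + 5\right)^{3} = - 6 \cdot 3^{3} = \left(-6\right) 27 = -162$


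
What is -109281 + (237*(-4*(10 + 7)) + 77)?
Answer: -125320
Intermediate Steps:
-109281 + (237*(-4*(10 + 7)) + 77) = -109281 + (237*(-4*17) + 77) = -109281 + (237*(-68) + 77) = -109281 + (-16116 + 77) = -109281 - 16039 = -125320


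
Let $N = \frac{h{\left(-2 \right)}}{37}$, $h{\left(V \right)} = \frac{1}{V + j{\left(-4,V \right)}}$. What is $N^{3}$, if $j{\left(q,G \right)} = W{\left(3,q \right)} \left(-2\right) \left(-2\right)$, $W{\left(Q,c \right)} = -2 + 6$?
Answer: $\frac{1}{138991832} \approx 7.1947 \cdot 10^{-9}$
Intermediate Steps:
$W{\left(Q,c \right)} = 4$
$j{\left(q,G \right)} = 16$ ($j{\left(q,G \right)} = 4 \left(-2\right) \left(-2\right) = \left(-8\right) \left(-2\right) = 16$)
$h{\left(V \right)} = \frac{1}{16 + V}$ ($h{\left(V \right)} = \frac{1}{V + 16} = \frac{1}{16 + V}$)
$N = \frac{1}{518}$ ($N = \frac{1}{\left(16 - 2\right) 37} = \frac{1}{14} \cdot \frac{1}{37} = \frac{1}{518} \approx 0.0019305$)
$N^{3} = \left(\frac{1}{518}\right)^{3} = \frac{1}{138991832}$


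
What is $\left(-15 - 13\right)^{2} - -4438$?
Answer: $5222$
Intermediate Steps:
$\left(-15 - 13\right)^{2} - -4438 = \left(-28\right)^{2} + 4438 = 784 + 4438 = 5222$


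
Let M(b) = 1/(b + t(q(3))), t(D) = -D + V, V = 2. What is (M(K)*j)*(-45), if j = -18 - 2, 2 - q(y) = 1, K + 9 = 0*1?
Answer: -225/2 ≈ -112.50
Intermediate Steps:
K = -9 (K = -9 + 0*1 = -9 + 0 = -9)
q(y) = 1 (q(y) = 2 - 1*1 = 2 - 1 = 1)
t(D) = 2 - D (t(D) = -D + 2 = 2 - D)
j = -20
M(b) = 1/(1 + b) (M(b) = 1/(b + (2 - 1*1)) = 1/(b + (2 - 1)) = 1/(b + 1) = 1/(1 + b))
(M(K)*j)*(-45) = (-20/(1 - 9))*(-45) = (-20/(-8))*(-45) = -1/8*(-20)*(-45) = (5/2)*(-45) = -225/2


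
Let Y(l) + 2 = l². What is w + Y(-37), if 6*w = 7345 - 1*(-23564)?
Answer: 13037/2 ≈ 6518.5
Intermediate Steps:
w = 10303/2 (w = (7345 - 1*(-23564))/6 = (7345 + 23564)/6 = (⅙)*30909 = 10303/2 ≈ 5151.5)
Y(l) = -2 + l²
w + Y(-37) = 10303/2 + (-2 + (-37)²) = 10303/2 + (-2 + 1369) = 10303/2 + 1367 = 13037/2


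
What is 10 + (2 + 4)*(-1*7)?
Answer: -32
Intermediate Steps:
10 + (2 + 4)*(-1*7) = 10 + 6*(-7) = 10 - 42 = -32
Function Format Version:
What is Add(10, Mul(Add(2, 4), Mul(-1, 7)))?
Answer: -32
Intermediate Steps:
Add(10, Mul(Add(2, 4), Mul(-1, 7))) = Add(10, Mul(6, -7)) = Add(10, -42) = -32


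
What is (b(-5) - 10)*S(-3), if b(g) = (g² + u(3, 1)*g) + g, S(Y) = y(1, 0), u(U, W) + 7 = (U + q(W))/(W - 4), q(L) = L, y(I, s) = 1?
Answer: 155/3 ≈ 51.667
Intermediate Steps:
u(U, W) = -7 + (U + W)/(-4 + W) (u(U, W) = -7 + (U + W)/(W - 4) = -7 + (U + W)/(-4 + W))
S(Y) = 1
b(g) = g² - 22*g/3 (b(g) = (g² + ((28 + 3 - 6*1)/(-4 + 1))*g) + g = (g² + ((28 + 3 - 6)/(-3))*g) + g = (g² + (-⅓*25)*g) + g = (g² - 25*g/3) + g = g² - 22*g/3)
(b(-5) - 10)*S(-3) = ((⅓)*(-5)*(-22 + 3*(-5)) - 10)*1 = ((⅓)*(-5)*(-22 - 15) - 10)*1 = ((⅓)*(-5)*(-37) - 10)*1 = (185/3 - 10)*1 = (155/3)*1 = 155/3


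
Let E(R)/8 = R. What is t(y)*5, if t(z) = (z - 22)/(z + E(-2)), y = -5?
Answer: 45/7 ≈ 6.4286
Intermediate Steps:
E(R) = 8*R
t(z) = (-22 + z)/(-16 + z) (t(z) = (z - 22)/(z + 8*(-2)) = (-22 + z)/(z - 16) = (-22 + z)/(-16 + z))
t(y)*5 = ((-22 - 5)/(-16 - 5))*5 = (-27/(-21))*5 = -1/21*(-27)*5 = (9/7)*5 = 45/7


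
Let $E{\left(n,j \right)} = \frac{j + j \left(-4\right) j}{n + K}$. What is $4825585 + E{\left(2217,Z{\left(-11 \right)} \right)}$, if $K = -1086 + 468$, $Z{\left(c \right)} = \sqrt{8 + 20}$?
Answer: $\frac{7716110303}{1599} + \frac{2 \sqrt{7}}{1599} \approx 4.8256 \cdot 10^{6}$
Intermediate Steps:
$Z{\left(c \right)} = 2 \sqrt{7}$ ($Z{\left(c \right)} = \sqrt{28} = 2 \sqrt{7}$)
$K = -618$
$E{\left(n,j \right)} = \frac{j - 4 j^{2}}{-618 + n}$ ($E{\left(n,j \right)} = \frac{j + j \left(-4\right) j}{n - 618} = \frac{j + - 4 j j}{-618 + n} = \frac{j - 4 j^{2}}{-618 + n}$)
$4825585 + E{\left(2217,Z{\left(-11 \right)} \right)} = 4825585 + \frac{2 \sqrt{7} \left(1 - 4 \cdot 2 \sqrt{7}\right)}{-618 + 2217} = 4825585 + \frac{2 \sqrt{7} \left(1 - 8 \sqrt{7}\right)}{1599}$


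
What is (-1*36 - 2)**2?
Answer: 1444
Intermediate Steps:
(-1*36 - 2)**2 = (-36 - 2)**2 = (-38)**2 = 1444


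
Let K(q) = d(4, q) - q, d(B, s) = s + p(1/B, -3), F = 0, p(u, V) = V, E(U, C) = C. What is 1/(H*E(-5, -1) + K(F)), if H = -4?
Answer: 1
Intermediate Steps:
d(B, s) = -3 + s (d(B, s) = s - 3 = -3 + s)
K(q) = -3 (K(q) = (-3 + q) - q = -3)
1/(H*E(-5, -1) + K(F)) = 1/(-4*(-1) - 3) = 1/(4 - 3) = 1/1 = 1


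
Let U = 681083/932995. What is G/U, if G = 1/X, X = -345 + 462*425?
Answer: 186599/26699134683 ≈ 6.9890e-6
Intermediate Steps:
X = 196005 (X = -345 + 196350 = 196005)
U = 681083/932995 (U = 681083*(1/932995) = 681083/932995 ≈ 0.73000)
G = 1/196005 ≈ 5.1019e-6
G/U = 1/(196005*(681083/932995)) = (1/196005)*(932995/681083) = 186599/26699134683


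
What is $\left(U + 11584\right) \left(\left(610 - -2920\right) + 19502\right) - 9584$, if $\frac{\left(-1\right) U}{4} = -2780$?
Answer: $522908944$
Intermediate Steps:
$U = 11120$ ($U = \left(-4\right) \left(-2780\right) = 11120$)
$\left(U + 11584\right) \left(\left(610 - -2920\right) + 19502\right) - 9584 = \left(11120 + 11584\right) \left(\left(610 - -2920\right) + 19502\right) - 9584 = 22704 \left(\left(610 + 2920\right) + 19502\right) - 9584 = 22704 \left(3530 + 19502\right) - 9584 = 22704 \cdot 23032 - 9584 = 522918528 - 9584 = 522908944$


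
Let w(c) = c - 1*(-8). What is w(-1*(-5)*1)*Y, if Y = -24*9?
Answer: -2808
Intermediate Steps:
Y = -216
w(c) = 8 + c (w(c) = c + 8 = 8 + c)
w(-1*(-5)*1)*Y = (8 - 1*(-5)*1)*(-216) = (8 + 5*1)*(-216) = (8 + 5)*(-216) = 13*(-216) = -2808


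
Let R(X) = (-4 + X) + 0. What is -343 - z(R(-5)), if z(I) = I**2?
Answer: -424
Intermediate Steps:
R(X) = -4 + X
-343 - z(R(-5)) = -343 - (-4 - 5)**2 = -343 - 1*(-9)**2 = -343 - 1*81 = -343 - 81 = -424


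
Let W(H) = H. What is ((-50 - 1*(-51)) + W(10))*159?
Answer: 1749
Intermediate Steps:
((-50 - 1*(-51)) + W(10))*159 = ((-50 - 1*(-51)) + 10)*159 = ((-50 + 51) + 10)*159 = (1 + 10)*159 = 11*159 = 1749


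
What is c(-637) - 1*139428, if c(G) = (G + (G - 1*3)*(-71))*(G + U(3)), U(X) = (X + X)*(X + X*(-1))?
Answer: -28678939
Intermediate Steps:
U(X) = 0 (U(X) = (2*X)*(X - X) = (2*X)*0 = 0)
c(G) = G*(213 - 70*G) (c(G) = (G + (G - 1*3)*(-71))*(G + 0) = (G + (G - 3)*(-71))*G = (G + (-3 + G)*(-71))*G = (G + (213 - 71*G))*G = (213 - 70*G)*G = G*(213 - 70*G))
c(-637) - 1*139428 = -637*(213 - 70*(-637)) - 1*139428 = -637*(213 + 44590) - 139428 = -637*44803 - 139428 = -28539511 - 139428 = -28678939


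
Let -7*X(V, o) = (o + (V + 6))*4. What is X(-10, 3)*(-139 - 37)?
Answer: -704/7 ≈ -100.57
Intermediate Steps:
X(V, o) = -24/7 - 4*V/7 - 4*o/7 (X(V, o) = -(o + (V + 6))*4/7 = -(o + (6 + V))*4/7 = -(6 + V + o)*4/7 = -(24 + 4*V + 4*o)/7 = -24/7 - 4*V/7 - 4*o/7)
X(-10, 3)*(-139 - 37) = (-24/7 - 4/7*(-10) - 4/7*3)*(-139 - 37) = (-24/7 + 40/7 - 12/7)*(-176) = (4/7)*(-176) = -704/7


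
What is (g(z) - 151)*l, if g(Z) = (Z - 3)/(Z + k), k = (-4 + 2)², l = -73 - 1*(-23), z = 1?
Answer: 7570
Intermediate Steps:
l = -50 (l = -73 + 23 = -50)
k = 4 (k = (-2)² = 4)
g(Z) = (-3 + Z)/(4 + Z) (g(Z) = (Z - 3)/(Z + 4) = (-3 + Z)/(4 + Z))
(g(z) - 151)*l = ((-3 + 1)/(4 + 1) - 151)*(-50) = (-2/5 - 151)*(-50) = ((⅕)*(-2) - 151)*(-50) = (-⅖ - 151)*(-50) = -757/5*(-50) = 7570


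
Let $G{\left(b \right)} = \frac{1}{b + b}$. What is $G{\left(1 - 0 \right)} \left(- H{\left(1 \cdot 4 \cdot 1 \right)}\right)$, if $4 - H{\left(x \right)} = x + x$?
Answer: $2$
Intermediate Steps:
$G{\left(b \right)} = \frac{1}{2 b}$
$H{\left(x \right)} = 4 - 2 x$ ($H{\left(x \right)} = 4 - \left(x + x\right) = 4 - 2 x$)
$G{\left(1 - 0 \right)} \left(- H{\left(1 \cdot 4 \cdot 1 \right)}\right) = \frac{1}{2 \left(1 - 0\right)} \left(- (4 - 2 \cdot 1 \cdot 4 \cdot 1)\right) = \frac{1}{2 \left(1 + 0\right)} \left(- (4 - 2 \cdot 4 \cdot 1)\right) = \frac{1}{2 \cdot 1} \left(- (4 - 8)\right) = \frac{1}{2} \cdot 1 \left(- (4 - 8)\right) = \frac{\left(-1\right) \left(-4\right)}{2} = \frac{1}{2} \cdot 4 = 2$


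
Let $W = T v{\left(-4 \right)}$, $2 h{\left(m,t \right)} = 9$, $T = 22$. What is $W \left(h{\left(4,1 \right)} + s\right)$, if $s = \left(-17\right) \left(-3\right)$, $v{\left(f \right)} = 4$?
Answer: $4884$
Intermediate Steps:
$h{\left(m,t \right)} = \frac{9}{2}$ ($h{\left(m,t \right)} = \frac{1}{2} \cdot 9 = \frac{9}{2}$)
$W = 88$ ($W = 22 \cdot 4 = 88$)
$s = 51$
$W \left(h{\left(4,1 \right)} + s\right) = 88 \left(\frac{9}{2} + 51\right) = 88 \cdot \frac{111}{2} = 4884$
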